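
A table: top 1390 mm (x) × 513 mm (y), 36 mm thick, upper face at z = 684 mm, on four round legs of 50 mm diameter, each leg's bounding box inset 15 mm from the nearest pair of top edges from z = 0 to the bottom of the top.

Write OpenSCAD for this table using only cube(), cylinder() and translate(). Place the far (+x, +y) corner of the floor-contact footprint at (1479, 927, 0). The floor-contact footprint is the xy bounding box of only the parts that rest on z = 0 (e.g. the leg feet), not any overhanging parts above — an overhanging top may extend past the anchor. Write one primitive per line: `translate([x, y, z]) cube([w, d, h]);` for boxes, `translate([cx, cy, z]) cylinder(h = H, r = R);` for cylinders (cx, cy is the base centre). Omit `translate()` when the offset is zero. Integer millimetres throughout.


translate([104, 429, 648]) cube([1390, 513, 36]);
translate([144, 469, 0]) cylinder(h = 648, r = 25);
translate([1454, 469, 0]) cylinder(h = 648, r = 25);
translate([144, 902, 0]) cylinder(h = 648, r = 25);
translate([1454, 902, 0]) cylinder(h = 648, r = 25);


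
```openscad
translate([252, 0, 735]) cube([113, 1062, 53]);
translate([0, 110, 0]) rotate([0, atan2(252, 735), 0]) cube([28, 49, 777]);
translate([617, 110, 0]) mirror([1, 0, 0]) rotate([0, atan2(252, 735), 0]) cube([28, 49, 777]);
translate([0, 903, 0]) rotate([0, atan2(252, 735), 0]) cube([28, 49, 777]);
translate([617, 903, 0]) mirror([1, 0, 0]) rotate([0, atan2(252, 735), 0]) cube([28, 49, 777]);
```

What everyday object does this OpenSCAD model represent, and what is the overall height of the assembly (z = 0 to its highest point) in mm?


A sawhorse. The overall height is 788 mm.

A beam across two mirrored pairs of raked legs — a sawhorse. The beam's underside is at z = 735 (matching the legs' vertical rise in atan2(252, 735)) and the beam is 53 mm tall, so its top is at 735 + 53 = 788 mm. The raked legs top out at the beam's underside, so that is the highest point.


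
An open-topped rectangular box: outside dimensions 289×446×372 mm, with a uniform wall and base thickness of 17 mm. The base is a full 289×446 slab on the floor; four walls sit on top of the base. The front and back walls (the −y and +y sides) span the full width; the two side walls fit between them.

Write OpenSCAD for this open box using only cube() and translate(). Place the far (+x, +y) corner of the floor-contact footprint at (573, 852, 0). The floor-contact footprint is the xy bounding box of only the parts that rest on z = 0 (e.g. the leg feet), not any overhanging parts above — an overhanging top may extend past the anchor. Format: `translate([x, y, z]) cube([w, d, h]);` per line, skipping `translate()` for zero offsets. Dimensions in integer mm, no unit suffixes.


translate([284, 406, 0]) cube([289, 446, 17]);
translate([284, 406, 17]) cube([289, 17, 355]);
translate([284, 835, 17]) cube([289, 17, 355]);
translate([284, 423, 17]) cube([17, 412, 355]);
translate([556, 423, 17]) cube([17, 412, 355]);


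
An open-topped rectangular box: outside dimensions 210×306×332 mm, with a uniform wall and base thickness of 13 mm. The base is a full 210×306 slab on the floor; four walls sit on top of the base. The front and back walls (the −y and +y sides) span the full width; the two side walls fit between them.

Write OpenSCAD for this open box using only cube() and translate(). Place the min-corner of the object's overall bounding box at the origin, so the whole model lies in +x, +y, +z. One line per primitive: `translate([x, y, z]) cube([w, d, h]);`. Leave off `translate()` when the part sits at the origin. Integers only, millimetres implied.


cube([210, 306, 13]);
translate([0, 0, 13]) cube([210, 13, 319]);
translate([0, 293, 13]) cube([210, 13, 319]);
translate([0, 13, 13]) cube([13, 280, 319]);
translate([197, 13, 13]) cube([13, 280, 319]);


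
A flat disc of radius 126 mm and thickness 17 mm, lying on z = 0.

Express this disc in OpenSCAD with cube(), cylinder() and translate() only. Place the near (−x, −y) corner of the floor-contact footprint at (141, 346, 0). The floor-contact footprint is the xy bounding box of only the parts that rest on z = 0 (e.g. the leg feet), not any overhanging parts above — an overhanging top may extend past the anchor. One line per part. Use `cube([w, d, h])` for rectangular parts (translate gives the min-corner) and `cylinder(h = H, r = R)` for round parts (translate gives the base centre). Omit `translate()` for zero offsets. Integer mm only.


translate([267, 472, 0]) cylinder(h = 17, r = 126);


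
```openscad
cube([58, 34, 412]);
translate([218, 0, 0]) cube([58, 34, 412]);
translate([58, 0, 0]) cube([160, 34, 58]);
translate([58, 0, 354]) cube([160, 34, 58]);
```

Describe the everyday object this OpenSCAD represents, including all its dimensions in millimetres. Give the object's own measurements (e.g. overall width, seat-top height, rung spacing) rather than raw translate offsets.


A rectangular picture frame lying in the x–z plane (depth along y). The opening is 160 mm wide (x) by 296 mm tall (z), surrounded by a border 58 mm wide on all four sides. The frame is 34 mm deep and is made of two full-height vertical stiles with two horizontal rails fitted between them.


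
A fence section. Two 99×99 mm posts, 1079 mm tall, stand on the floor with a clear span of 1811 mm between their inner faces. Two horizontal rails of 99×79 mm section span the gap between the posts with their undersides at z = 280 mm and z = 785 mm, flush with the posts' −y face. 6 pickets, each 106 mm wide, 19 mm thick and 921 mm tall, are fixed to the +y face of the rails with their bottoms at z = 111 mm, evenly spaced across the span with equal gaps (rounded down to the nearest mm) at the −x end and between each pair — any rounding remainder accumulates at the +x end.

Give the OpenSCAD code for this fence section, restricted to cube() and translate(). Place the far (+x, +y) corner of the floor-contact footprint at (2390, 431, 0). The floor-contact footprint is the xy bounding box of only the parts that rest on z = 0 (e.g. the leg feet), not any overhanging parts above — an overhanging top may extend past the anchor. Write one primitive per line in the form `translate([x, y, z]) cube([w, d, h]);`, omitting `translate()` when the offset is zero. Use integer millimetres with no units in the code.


translate([381, 332, 0]) cube([99, 99, 1079]);
translate([2291, 332, 0]) cube([99, 99, 1079]);
translate([480, 332, 280]) cube([1811, 99, 79]);
translate([480, 332, 785]) cube([1811, 99, 79]);
translate([647, 431, 111]) cube([106, 19, 921]);
translate([920, 431, 111]) cube([106, 19, 921]);
translate([1193, 431, 111]) cube([106, 19, 921]);
translate([1466, 431, 111]) cube([106, 19, 921]);
translate([1739, 431, 111]) cube([106, 19, 921]);
translate([2012, 431, 111]) cube([106, 19, 921]);


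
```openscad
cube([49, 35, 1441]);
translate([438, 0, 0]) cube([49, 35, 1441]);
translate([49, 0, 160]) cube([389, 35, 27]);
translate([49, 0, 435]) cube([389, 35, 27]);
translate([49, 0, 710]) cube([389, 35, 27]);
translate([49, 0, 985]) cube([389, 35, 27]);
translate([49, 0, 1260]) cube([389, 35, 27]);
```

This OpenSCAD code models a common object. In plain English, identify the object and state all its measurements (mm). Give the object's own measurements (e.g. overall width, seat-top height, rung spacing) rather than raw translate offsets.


A straight ladder. Two 49×35 mm vertical rails, 1441 mm tall, stand 487 mm apart (outside-to-outside) with their front faces coplanar on the −y side. 5 rungs, each 35 mm deep and 27 mm tall, span between the inner faces of the rails, front faces flush with the rails. The lowest rung's underside is at z = 160 mm and rungs are spaced 275 mm apart (underside to underside).


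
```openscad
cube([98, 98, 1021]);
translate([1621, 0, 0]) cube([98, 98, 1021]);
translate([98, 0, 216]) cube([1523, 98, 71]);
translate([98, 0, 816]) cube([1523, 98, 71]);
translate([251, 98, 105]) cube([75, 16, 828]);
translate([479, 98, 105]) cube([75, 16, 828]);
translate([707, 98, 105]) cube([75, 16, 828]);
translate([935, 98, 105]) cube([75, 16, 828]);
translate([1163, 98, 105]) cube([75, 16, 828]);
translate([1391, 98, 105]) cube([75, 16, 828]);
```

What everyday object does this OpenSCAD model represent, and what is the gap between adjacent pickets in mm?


A fence section. The picket gap is 153 mm.

Two posts, two rails, 6 pickets — a fence section. Span 1523 mm holds 6 pickets of 75 mm with 7 equal gaps: ⌊(1523 − 6·75) / 7⌋ = 153 mm.


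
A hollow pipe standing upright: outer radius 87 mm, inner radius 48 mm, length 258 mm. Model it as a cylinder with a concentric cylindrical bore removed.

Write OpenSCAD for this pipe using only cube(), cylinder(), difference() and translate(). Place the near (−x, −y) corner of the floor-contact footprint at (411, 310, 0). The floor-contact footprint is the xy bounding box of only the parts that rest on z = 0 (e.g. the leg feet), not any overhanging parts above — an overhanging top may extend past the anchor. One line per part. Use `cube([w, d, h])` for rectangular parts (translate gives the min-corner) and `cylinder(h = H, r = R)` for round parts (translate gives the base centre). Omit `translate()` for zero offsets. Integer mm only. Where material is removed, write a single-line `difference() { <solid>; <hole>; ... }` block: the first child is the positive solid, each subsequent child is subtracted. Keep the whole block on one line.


difference() { translate([498, 397, 0]) cylinder(h = 258, r = 87); translate([498, 397, 0]) cylinder(h = 258, r = 48); }


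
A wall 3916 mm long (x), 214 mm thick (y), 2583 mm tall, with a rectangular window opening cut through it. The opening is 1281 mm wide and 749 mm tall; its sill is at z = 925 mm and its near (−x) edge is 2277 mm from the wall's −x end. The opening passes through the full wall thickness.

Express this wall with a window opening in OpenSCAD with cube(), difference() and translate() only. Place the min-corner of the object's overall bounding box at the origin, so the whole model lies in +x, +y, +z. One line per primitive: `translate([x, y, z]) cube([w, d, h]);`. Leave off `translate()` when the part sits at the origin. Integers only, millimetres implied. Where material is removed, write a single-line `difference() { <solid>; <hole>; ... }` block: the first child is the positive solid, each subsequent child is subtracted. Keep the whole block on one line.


difference() { cube([3916, 214, 2583]); translate([2277, 0, 925]) cube([1281, 214, 749]); }


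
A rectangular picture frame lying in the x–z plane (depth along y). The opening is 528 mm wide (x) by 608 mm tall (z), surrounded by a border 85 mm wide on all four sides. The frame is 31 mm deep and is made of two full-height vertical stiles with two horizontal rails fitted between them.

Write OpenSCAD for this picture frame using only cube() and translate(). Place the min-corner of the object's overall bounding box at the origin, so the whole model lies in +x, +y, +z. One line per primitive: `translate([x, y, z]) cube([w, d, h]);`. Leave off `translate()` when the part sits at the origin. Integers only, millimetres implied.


cube([85, 31, 778]);
translate([613, 0, 0]) cube([85, 31, 778]);
translate([85, 0, 0]) cube([528, 31, 85]);
translate([85, 0, 693]) cube([528, 31, 85]);


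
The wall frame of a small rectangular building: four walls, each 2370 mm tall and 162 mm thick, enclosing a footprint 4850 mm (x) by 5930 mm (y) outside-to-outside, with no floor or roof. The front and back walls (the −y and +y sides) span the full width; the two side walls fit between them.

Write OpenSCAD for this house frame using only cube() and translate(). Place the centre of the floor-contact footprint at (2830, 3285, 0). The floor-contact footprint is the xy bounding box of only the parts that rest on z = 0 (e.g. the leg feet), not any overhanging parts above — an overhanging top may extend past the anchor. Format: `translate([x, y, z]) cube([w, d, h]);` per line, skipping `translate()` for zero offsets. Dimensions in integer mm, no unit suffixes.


translate([405, 320, 0]) cube([4850, 162, 2370]);
translate([405, 6088, 0]) cube([4850, 162, 2370]);
translate([405, 482, 0]) cube([162, 5606, 2370]);
translate([5093, 482, 0]) cube([162, 5606, 2370]);


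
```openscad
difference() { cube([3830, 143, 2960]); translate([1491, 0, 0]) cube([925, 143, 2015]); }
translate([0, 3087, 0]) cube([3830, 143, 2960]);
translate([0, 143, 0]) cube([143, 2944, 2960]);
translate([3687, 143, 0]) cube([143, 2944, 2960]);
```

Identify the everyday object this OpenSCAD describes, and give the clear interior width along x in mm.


A single room. The interior width is 3544 mm.

Four walls enclosing a rectangle with a door in the front wall — a room. Outside width 3830 minus two 143 mm walls gives 3544 mm.


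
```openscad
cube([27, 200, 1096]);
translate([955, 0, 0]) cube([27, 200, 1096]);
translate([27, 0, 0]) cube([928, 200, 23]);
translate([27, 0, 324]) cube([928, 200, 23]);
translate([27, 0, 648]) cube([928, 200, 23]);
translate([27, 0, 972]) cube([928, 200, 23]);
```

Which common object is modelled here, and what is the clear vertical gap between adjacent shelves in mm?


A bookshelf. The clear shelf gap is 301 mm.

Two tall side panels with 4 horizontal boards between them — a bookshelf. The first two shelf undersides are at z = 0 and z = 324; with shelf thickness 23, the clear gap is 324 − 0 − 23 = 301 mm.


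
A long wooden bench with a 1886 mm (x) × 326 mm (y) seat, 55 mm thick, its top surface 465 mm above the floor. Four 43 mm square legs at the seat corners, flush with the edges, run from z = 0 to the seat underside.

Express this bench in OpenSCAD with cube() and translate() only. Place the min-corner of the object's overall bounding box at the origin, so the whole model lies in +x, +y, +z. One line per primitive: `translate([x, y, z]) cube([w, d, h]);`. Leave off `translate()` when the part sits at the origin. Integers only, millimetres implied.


translate([0, 0, 410]) cube([1886, 326, 55]);
cube([43, 43, 410]);
translate([0, 283, 0]) cube([43, 43, 410]);
translate([1843, 0, 0]) cube([43, 43, 410]);
translate([1843, 283, 0]) cube([43, 43, 410]);


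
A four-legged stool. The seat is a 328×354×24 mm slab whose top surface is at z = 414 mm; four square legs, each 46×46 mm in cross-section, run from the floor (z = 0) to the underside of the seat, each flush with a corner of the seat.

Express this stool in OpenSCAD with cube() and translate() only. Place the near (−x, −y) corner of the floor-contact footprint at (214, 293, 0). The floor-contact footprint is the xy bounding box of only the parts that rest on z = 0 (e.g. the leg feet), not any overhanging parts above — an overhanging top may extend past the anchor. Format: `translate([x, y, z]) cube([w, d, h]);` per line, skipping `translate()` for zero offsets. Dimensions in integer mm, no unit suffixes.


translate([214, 293, 390]) cube([328, 354, 24]);
translate([214, 293, 0]) cube([46, 46, 390]);
translate([496, 293, 0]) cube([46, 46, 390]);
translate([214, 601, 0]) cube([46, 46, 390]);
translate([496, 601, 0]) cube([46, 46, 390]);


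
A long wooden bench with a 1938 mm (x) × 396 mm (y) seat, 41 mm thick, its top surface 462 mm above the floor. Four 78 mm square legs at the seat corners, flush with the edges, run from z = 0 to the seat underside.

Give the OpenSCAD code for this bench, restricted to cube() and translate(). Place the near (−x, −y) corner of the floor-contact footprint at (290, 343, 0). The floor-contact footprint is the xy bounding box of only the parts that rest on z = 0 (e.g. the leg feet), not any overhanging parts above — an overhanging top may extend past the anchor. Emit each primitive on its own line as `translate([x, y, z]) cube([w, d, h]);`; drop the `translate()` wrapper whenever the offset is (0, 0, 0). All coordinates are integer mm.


translate([290, 343, 421]) cube([1938, 396, 41]);
translate([290, 343, 0]) cube([78, 78, 421]);
translate([290, 661, 0]) cube([78, 78, 421]);
translate([2150, 343, 0]) cube([78, 78, 421]);
translate([2150, 661, 0]) cube([78, 78, 421]);


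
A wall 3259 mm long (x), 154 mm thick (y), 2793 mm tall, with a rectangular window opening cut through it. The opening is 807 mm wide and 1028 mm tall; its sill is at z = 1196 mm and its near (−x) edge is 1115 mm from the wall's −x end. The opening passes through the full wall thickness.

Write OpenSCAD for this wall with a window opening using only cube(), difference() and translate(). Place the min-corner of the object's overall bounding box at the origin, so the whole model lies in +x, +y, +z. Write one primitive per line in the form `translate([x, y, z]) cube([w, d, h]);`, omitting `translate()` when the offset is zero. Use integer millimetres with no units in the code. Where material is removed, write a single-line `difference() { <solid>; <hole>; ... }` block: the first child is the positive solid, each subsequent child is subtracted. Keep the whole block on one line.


difference() { cube([3259, 154, 2793]); translate([1115, 0, 1196]) cube([807, 154, 1028]); }


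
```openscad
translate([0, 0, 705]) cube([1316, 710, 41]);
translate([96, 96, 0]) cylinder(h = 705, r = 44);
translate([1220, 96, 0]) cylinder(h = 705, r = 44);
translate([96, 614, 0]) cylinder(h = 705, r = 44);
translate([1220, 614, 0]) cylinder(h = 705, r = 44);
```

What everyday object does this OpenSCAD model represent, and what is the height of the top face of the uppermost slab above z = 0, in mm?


A table. The table height is 746 mm.

A 1316×710×41 slab sits at z = 705 on four Ø88 mm round legs — a table. The top surface is at 705 + 41 = 746 mm.


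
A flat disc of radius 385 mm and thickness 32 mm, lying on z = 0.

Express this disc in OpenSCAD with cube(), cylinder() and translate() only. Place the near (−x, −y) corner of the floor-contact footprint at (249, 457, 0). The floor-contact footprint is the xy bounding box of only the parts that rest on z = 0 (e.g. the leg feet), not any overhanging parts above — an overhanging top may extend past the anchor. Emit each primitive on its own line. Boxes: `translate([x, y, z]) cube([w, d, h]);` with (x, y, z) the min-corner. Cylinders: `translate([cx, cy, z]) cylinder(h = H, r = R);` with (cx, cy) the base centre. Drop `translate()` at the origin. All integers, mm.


translate([634, 842, 0]) cylinder(h = 32, r = 385);


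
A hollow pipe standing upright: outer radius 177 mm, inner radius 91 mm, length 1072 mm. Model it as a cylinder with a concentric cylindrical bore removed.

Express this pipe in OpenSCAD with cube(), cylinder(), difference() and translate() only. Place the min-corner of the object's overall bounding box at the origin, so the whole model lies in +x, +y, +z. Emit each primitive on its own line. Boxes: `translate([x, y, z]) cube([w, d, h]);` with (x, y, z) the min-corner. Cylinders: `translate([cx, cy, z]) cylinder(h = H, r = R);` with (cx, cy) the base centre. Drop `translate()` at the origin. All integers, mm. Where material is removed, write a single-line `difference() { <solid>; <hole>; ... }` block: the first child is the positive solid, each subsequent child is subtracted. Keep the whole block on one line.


difference() { translate([177, 177, 0]) cylinder(h = 1072, r = 177); translate([177, 177, 0]) cylinder(h = 1072, r = 91); }


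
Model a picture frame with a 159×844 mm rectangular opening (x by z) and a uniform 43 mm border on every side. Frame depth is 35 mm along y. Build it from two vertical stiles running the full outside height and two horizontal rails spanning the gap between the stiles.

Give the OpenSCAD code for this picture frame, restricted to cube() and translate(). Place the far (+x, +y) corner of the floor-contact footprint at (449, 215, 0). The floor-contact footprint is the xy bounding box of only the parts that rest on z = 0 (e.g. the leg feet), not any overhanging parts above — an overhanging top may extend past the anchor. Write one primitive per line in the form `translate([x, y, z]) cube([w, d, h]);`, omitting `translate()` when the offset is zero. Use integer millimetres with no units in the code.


translate([204, 180, 0]) cube([43, 35, 930]);
translate([406, 180, 0]) cube([43, 35, 930]);
translate([247, 180, 0]) cube([159, 35, 43]);
translate([247, 180, 887]) cube([159, 35, 43]);


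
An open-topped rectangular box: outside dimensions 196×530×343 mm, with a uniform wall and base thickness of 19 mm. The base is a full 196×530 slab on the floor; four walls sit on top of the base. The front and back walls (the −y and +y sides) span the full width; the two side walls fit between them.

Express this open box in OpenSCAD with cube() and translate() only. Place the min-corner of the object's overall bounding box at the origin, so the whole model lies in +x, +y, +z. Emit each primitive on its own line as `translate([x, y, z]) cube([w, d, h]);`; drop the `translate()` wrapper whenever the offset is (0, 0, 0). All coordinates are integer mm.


cube([196, 530, 19]);
translate([0, 0, 19]) cube([196, 19, 324]);
translate([0, 511, 19]) cube([196, 19, 324]);
translate([0, 19, 19]) cube([19, 492, 324]);
translate([177, 19, 19]) cube([19, 492, 324]);


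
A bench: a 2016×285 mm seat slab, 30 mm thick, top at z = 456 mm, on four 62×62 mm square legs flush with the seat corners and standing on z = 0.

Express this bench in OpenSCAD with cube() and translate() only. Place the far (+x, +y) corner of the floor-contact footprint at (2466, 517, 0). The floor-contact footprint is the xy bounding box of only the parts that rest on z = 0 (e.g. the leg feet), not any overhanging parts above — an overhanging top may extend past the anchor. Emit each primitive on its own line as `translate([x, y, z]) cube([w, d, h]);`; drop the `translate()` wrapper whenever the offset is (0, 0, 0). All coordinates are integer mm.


translate([450, 232, 426]) cube([2016, 285, 30]);
translate([450, 232, 0]) cube([62, 62, 426]);
translate([450, 455, 0]) cube([62, 62, 426]);
translate([2404, 232, 0]) cube([62, 62, 426]);
translate([2404, 455, 0]) cube([62, 62, 426]);


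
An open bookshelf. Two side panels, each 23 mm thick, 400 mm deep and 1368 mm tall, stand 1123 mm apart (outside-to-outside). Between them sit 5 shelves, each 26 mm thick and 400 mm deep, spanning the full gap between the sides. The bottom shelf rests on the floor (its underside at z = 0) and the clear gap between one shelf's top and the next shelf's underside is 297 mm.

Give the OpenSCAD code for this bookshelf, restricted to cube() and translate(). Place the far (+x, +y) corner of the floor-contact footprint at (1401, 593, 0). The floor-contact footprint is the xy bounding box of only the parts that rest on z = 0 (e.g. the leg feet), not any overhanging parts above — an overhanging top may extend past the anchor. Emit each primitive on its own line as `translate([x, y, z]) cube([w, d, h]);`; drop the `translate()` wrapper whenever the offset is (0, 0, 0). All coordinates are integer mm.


translate([278, 193, 0]) cube([23, 400, 1368]);
translate([1378, 193, 0]) cube([23, 400, 1368]);
translate([301, 193, 0]) cube([1077, 400, 26]);
translate([301, 193, 323]) cube([1077, 400, 26]);
translate([301, 193, 646]) cube([1077, 400, 26]);
translate([301, 193, 969]) cube([1077, 400, 26]);
translate([301, 193, 1292]) cube([1077, 400, 26]);


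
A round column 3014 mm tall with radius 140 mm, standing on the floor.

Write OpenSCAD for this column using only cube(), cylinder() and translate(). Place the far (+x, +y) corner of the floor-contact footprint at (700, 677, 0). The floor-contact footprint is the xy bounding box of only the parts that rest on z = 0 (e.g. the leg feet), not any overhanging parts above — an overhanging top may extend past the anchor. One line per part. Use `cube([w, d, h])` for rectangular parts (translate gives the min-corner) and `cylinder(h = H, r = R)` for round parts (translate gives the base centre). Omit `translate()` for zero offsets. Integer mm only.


translate([560, 537, 0]) cylinder(h = 3014, r = 140);


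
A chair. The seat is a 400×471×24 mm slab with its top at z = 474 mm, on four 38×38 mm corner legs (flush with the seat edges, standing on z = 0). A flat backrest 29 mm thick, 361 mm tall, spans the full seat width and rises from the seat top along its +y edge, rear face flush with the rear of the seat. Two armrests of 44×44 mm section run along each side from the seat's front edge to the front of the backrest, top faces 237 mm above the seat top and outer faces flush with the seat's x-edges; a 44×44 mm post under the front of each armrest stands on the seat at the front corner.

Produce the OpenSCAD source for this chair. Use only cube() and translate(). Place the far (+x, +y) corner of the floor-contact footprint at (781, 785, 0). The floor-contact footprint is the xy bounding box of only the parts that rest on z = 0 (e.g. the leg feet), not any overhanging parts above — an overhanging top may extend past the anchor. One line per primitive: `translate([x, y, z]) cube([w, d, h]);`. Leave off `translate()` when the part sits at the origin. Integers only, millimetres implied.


// leg_h = 474 - 24 = 450
// arm post h = 237 - 44 = 193
translate([381, 314, 450]) cube([400, 471, 24]);
translate([381, 314, 0]) cube([38, 38, 450]);
translate([743, 314, 0]) cube([38, 38, 450]);
translate([381, 747, 0]) cube([38, 38, 450]);
translate([743, 747, 0]) cube([38, 38, 450]);
translate([381, 756, 474]) cube([400, 29, 361]);
translate([381, 314, 667]) cube([44, 442, 44]);
translate([737, 314, 667]) cube([44, 442, 44]);
translate([381, 314, 474]) cube([44, 44, 193]);
translate([737, 314, 474]) cube([44, 44, 193]);


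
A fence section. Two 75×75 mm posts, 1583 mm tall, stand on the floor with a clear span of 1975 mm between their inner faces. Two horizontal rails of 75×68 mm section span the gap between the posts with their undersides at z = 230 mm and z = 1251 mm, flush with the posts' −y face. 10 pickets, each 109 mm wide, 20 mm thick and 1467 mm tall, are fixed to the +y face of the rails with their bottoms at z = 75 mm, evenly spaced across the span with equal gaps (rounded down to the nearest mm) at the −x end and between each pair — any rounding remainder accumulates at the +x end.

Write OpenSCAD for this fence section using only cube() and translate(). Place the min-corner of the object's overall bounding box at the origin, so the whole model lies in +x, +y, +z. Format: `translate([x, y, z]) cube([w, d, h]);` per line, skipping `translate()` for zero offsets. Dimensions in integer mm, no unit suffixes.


cube([75, 75, 1583]);
translate([2050, 0, 0]) cube([75, 75, 1583]);
translate([75, 0, 230]) cube([1975, 75, 68]);
translate([75, 0, 1251]) cube([1975, 75, 68]);
translate([155, 75, 75]) cube([109, 20, 1467]);
translate([344, 75, 75]) cube([109, 20, 1467]);
translate([533, 75, 75]) cube([109, 20, 1467]);
translate([722, 75, 75]) cube([109, 20, 1467]);
translate([911, 75, 75]) cube([109, 20, 1467]);
translate([1100, 75, 75]) cube([109, 20, 1467]);
translate([1289, 75, 75]) cube([109, 20, 1467]);
translate([1478, 75, 75]) cube([109, 20, 1467]);
translate([1667, 75, 75]) cube([109, 20, 1467]);
translate([1856, 75, 75]) cube([109, 20, 1467]);


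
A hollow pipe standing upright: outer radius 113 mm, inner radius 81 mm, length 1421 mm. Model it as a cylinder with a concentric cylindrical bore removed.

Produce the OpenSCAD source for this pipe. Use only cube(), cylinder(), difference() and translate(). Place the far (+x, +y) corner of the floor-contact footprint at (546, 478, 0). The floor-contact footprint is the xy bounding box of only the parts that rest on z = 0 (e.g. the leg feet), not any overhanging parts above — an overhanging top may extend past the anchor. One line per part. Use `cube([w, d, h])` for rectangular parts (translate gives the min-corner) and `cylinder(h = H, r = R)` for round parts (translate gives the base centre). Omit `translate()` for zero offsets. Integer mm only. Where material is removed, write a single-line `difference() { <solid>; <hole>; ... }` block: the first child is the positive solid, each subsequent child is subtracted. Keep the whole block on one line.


difference() { translate([433, 365, 0]) cylinder(h = 1421, r = 113); translate([433, 365, 0]) cylinder(h = 1421, r = 81); }


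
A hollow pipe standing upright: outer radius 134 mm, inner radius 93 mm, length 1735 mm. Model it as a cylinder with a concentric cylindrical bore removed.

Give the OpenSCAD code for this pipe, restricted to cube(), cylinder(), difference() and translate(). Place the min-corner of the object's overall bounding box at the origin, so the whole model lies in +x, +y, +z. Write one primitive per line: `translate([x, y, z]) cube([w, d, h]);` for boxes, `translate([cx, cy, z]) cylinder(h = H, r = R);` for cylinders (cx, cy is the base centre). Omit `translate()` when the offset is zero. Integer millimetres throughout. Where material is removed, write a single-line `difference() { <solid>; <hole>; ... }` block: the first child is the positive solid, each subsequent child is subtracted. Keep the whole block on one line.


difference() { translate([134, 134, 0]) cylinder(h = 1735, r = 134); translate([134, 134, 0]) cylinder(h = 1735, r = 93); }


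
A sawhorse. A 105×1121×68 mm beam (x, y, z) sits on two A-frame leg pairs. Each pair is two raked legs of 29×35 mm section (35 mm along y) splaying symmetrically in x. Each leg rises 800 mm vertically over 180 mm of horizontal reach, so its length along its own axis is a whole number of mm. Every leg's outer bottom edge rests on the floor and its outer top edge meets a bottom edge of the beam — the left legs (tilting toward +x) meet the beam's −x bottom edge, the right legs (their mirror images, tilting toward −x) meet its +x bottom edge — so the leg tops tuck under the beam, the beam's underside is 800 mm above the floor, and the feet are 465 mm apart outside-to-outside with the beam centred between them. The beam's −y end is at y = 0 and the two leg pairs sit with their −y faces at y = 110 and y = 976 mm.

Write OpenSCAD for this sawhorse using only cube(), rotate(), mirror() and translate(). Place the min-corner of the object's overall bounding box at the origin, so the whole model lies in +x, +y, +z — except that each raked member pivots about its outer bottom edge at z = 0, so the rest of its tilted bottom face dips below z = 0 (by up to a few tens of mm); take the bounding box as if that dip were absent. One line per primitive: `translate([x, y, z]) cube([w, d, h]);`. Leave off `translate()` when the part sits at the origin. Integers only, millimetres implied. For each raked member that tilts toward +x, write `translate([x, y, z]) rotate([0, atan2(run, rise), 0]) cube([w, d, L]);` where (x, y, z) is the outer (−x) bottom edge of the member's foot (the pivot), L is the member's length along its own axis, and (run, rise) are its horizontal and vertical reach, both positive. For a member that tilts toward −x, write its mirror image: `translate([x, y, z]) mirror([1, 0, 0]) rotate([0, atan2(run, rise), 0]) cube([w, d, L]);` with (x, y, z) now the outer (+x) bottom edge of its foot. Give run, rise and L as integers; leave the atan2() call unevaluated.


// leg length = √(180² + 800²) = 820
// right-leg outer foot x = 2·180 + 105 = 465
// beam min-corner = (180, 0, 800)
translate([180, 0, 800]) cube([105, 1121, 68]);
translate([0, 110, 0]) rotate([0, atan2(180, 800), 0]) cube([29, 35, 820]);
translate([465, 110, 0]) mirror([1, 0, 0]) rotate([0, atan2(180, 800), 0]) cube([29, 35, 820]);
translate([0, 976, 0]) rotate([0, atan2(180, 800), 0]) cube([29, 35, 820]);
translate([465, 976, 0]) mirror([1, 0, 0]) rotate([0, atan2(180, 800), 0]) cube([29, 35, 820]);


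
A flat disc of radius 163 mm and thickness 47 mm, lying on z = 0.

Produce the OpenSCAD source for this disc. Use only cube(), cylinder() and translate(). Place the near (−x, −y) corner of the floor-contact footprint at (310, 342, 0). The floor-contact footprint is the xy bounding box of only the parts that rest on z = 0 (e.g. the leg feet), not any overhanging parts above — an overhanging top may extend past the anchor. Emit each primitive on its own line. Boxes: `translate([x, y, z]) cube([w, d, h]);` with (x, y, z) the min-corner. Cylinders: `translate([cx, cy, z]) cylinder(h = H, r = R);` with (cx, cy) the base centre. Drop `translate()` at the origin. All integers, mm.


translate([473, 505, 0]) cylinder(h = 47, r = 163);


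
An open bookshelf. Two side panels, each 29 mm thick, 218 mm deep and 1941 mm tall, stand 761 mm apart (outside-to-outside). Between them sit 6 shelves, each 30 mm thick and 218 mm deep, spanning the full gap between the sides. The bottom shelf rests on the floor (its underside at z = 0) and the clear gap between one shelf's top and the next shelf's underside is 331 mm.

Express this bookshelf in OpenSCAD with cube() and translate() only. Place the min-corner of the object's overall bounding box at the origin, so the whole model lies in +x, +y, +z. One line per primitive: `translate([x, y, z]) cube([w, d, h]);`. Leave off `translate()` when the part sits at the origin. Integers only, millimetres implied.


cube([29, 218, 1941]);
translate([732, 0, 0]) cube([29, 218, 1941]);
translate([29, 0, 0]) cube([703, 218, 30]);
translate([29, 0, 361]) cube([703, 218, 30]);
translate([29, 0, 722]) cube([703, 218, 30]);
translate([29, 0, 1083]) cube([703, 218, 30]);
translate([29, 0, 1444]) cube([703, 218, 30]);
translate([29, 0, 1805]) cube([703, 218, 30]);


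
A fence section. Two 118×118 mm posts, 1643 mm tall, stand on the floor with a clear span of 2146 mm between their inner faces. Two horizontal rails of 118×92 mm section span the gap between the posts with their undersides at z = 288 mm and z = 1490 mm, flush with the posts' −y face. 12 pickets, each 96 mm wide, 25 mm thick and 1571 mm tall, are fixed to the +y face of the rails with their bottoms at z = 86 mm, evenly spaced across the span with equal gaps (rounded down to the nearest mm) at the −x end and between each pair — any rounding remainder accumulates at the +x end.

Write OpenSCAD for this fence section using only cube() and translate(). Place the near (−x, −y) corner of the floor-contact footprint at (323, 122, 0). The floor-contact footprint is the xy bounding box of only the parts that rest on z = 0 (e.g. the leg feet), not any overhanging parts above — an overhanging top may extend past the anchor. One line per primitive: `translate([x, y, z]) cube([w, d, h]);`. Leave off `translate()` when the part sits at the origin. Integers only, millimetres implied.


translate([323, 122, 0]) cube([118, 118, 1643]);
translate([2587, 122, 0]) cube([118, 118, 1643]);
translate([441, 122, 288]) cube([2146, 118, 92]);
translate([441, 122, 1490]) cube([2146, 118, 92]);
translate([517, 240, 86]) cube([96, 25, 1571]);
translate([689, 240, 86]) cube([96, 25, 1571]);
translate([861, 240, 86]) cube([96, 25, 1571]);
translate([1033, 240, 86]) cube([96, 25, 1571]);
translate([1205, 240, 86]) cube([96, 25, 1571]);
translate([1377, 240, 86]) cube([96, 25, 1571]);
translate([1549, 240, 86]) cube([96, 25, 1571]);
translate([1721, 240, 86]) cube([96, 25, 1571]);
translate([1893, 240, 86]) cube([96, 25, 1571]);
translate([2065, 240, 86]) cube([96, 25, 1571]);
translate([2237, 240, 86]) cube([96, 25, 1571]);
translate([2409, 240, 86]) cube([96, 25, 1571]);


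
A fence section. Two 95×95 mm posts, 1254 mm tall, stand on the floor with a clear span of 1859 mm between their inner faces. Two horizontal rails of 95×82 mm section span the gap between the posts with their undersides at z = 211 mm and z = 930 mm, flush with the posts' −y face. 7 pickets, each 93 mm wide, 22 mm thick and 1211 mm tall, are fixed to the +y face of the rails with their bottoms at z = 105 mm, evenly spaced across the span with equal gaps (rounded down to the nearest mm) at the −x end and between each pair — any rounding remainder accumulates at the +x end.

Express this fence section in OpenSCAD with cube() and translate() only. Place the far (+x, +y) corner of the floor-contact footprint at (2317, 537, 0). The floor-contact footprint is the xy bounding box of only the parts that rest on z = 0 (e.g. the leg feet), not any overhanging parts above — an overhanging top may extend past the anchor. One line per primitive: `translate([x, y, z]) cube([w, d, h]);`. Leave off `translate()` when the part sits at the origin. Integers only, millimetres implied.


translate([268, 442, 0]) cube([95, 95, 1254]);
translate([2222, 442, 0]) cube([95, 95, 1254]);
translate([363, 442, 211]) cube([1859, 95, 82]);
translate([363, 442, 930]) cube([1859, 95, 82]);
translate([514, 537, 105]) cube([93, 22, 1211]);
translate([758, 537, 105]) cube([93, 22, 1211]);
translate([1002, 537, 105]) cube([93, 22, 1211]);
translate([1246, 537, 105]) cube([93, 22, 1211]);
translate([1490, 537, 105]) cube([93, 22, 1211]);
translate([1734, 537, 105]) cube([93, 22, 1211]);
translate([1978, 537, 105]) cube([93, 22, 1211]);


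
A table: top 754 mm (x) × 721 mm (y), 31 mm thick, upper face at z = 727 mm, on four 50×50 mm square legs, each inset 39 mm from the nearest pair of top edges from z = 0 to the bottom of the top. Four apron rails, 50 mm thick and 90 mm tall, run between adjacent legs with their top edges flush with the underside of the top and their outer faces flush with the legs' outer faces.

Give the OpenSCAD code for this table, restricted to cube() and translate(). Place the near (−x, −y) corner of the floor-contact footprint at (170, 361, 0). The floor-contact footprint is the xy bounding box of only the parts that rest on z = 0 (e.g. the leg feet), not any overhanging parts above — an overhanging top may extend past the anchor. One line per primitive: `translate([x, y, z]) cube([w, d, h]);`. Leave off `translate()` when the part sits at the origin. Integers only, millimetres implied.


translate([131, 322, 696]) cube([754, 721, 31]);
translate([170, 361, 0]) cube([50, 50, 696]);
translate([796, 361, 0]) cube([50, 50, 696]);
translate([170, 954, 0]) cube([50, 50, 696]);
translate([796, 954, 0]) cube([50, 50, 696]);
translate([220, 361, 606]) cube([576, 50, 90]);
translate([220, 954, 606]) cube([576, 50, 90]);
translate([170, 411, 606]) cube([50, 543, 90]);
translate([796, 411, 606]) cube([50, 543, 90]);


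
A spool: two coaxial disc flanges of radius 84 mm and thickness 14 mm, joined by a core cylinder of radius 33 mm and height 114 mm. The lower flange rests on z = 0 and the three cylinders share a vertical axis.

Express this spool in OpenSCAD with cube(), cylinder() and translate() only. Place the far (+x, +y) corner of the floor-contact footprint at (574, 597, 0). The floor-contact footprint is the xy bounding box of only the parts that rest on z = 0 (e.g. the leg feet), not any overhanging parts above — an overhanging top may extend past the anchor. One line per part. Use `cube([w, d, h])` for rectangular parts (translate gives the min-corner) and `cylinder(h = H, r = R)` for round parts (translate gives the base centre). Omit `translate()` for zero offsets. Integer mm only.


translate([490, 513, 0]) cylinder(h = 14, r = 84);
translate([490, 513, 14]) cylinder(h = 114, r = 33);
translate([490, 513, 128]) cylinder(h = 14, r = 84);


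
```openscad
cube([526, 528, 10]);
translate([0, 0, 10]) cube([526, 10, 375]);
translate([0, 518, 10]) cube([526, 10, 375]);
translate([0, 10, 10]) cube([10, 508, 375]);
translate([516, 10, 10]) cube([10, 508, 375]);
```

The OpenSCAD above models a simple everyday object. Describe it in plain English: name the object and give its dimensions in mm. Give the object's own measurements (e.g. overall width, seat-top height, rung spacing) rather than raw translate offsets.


An open-topped rectangular box: outside dimensions 526×528×385 mm, with a uniform wall and base thickness of 10 mm. The base is a full 526×528 slab on the floor; four walls sit on top of the base. The front and back walls (the −y and +y sides) span the full width; the two side walls fit between them.
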